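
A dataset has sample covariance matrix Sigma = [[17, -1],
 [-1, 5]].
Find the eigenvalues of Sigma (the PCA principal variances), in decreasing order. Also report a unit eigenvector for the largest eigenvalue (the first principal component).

Step 1 — characteristic polynomial of 2×2 Sigma:
  det(Sigma - λI) = λ² - trace · λ + det = 0.
  trace = 17 + 5 = 22, det = 17·5 - (-1)² = 84.
Step 2 — discriminant:
  Δ = trace² - 4·det = 484 - 336 = 148.
Step 3 — eigenvalues:
  λ = (trace ± √Δ)/2 = (22 ± 12.1655)/2,
  λ_1 = 17.0828,  λ_2 = 4.9172.

Step 4 — unit eigenvector for λ_1: solve (Sigma - λ_1 I)v = 0. First row:
  (17 - 17.0828)·v_x + (-1)·v_y = 0, i.e. (-0.0828)·v_x + (-1)·v_y = 0,
  so v ∝ (b, λ_1 - a) = (-1, 0.0828); multiply by -1 so the first entry is positive: u = (1, -0.0828).
  ||u|| = √((1)² + (-0.0828)²) = √(1.0068) ≈ 1.0034,
  v_1 = u/||u|| ≈ (0.9966, -0.0825) (||v_1|| = 1).

λ_1 = 17.0828,  λ_2 = 4.9172;  v_1 ≈ (0.9966, -0.0825)


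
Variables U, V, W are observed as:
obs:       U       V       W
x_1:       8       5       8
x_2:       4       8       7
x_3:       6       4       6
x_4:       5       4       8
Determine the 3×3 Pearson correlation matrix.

Step 1 — column means:
  mean(U) = (8 + 4 + 6 + 5) / 4 = 23/4 = 5.75
  mean(V) = (5 + 8 + 4 + 4) / 4 = 21/4 = 5.25
  mean(W) = (8 + 7 + 6 + 8) / 4 = 29/4 = 7.25

Step 2 — sample variances and covariances s[i,j] = (1/(n-1)) · Σ_k (x_{k,i} - mean_i) · (x_{k,j} - mean_j), with n-1 = 3:
  s[U,U] = ((2.25)·(2.25) + (-1.75)·(-1.75) + (0.25)·(0.25) + (-0.75)·(-0.75)) / 3 = 8.75/3 = 2.9167
  s[U,V] = ((2.25)·(-0.25) + (-1.75)·(2.75) + (0.25)·(-1.25) + (-0.75)·(-1.25)) / 3 = -4.75/3 = -1.5833
  s[U,W] = ((2.25)·(0.75) + (-1.75)·(-0.25) + (0.25)·(-1.25) + (-0.75)·(0.75)) / 3 = 1.25/3 = 0.4167
  s[V,V] = ((-0.25)·(-0.25) + (2.75)·(2.75) + (-1.25)·(-1.25) + (-1.25)·(-1.25)) / 3 = 10.75/3 = 3.5833
  s[V,W] = ((-0.25)·(0.75) + (2.75)·(-0.25) + (-1.25)·(-1.25) + (-1.25)·(0.75)) / 3 = -0.25/3 = -0.0833
  s[W,W] = ((0.75)·(0.75) + (-0.25)·(-0.25) + (-1.25)·(-1.25) + (0.75)·(0.75)) / 3 = 2.75/3 = 0.9167
  Sample standard deviations s_i = √(s[i,i]):
  s(U) = √(2.9167) = 1.7078
  s(V) = √(3.5833) = 1.893
  s(W) = √(0.9167) = 0.9574

Step 3 — r_{ij} = s_{ij} / (s_i · s_j):
  r[U,U] = 1 (diagonal).
  r[U,V] = -1.5833 / (1.7078 · 1.893) = -1.5833 / 3.2329 = -0.4898
  r[U,W] = 0.4167 / (1.7078 · 0.9574) = 0.4167 / 1.6351 = 0.2548
  r[V,V] = 1 (diagonal).
  r[V,W] = -0.0833 / (1.893 · 0.9574) = -0.0833 / 1.8124 = -0.046
  r[W,W] = 1 (diagonal).

R is symmetric with unit diagonal. Assembling:

R = [[1, -0.4898, 0.2548],
 [-0.4898, 1, -0.046],
 [0.2548, -0.046, 1]]


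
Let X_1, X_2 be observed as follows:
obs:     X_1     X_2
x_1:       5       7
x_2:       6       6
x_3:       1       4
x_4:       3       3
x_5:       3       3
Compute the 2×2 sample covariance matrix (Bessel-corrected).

Step 1 — column means:
  mean(X_1) = (5 + 6 + 1 + 3 + 3) / 5 = 18/5 = 3.6
  mean(X_2) = (7 + 6 + 4 + 3 + 3) / 5 = 23/5 = 4.6

Step 2 — sample covariance S[i,j] = (1/(n-1)) · Σ_k (x_{k,i} - mean_i) · (x_{k,j} - mean_j), with n-1 = 4.
  S[X_1,X_1] = ((1.4)·(1.4) + (2.4)·(2.4) + (-2.6)·(-2.6) + (-0.6)·(-0.6) + (-0.6)·(-0.6)) / 4 = 15.2/4 = 3.8
  S[X_1,X_2] = ((1.4)·(2.4) + (2.4)·(1.4) + (-2.6)·(-0.6) + (-0.6)·(-1.6) + (-0.6)·(-1.6)) / 4 = 10.2/4 = 2.55
  S[X_2,X_2] = ((2.4)·(2.4) + (1.4)·(1.4) + (-0.6)·(-0.6) + (-1.6)·(-1.6) + (-1.6)·(-1.6)) / 4 = 13.2/4 = 3.3

S is symmetric (S[j,i] = S[i,j]). Assembling:

S = [[3.8, 2.55],
 [2.55, 3.3]]


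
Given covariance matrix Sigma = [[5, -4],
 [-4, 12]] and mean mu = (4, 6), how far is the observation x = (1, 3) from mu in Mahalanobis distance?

Step 1 — centre the observation: (x - mu) = (-3, -3).

Step 2 — invert Sigma. det(Sigma) = 5·12 - (-4)² = 44.
  Sigma^{-1} = (1/det) · [[d, -b], [-b, a]] = [[0.2727, 0.0909],
 [0.0909, 0.1136]].

Step 3 — form the quadratic (x - mu)^T · Sigma^{-1} · (x - mu):
  Sigma^{-1} · (x - mu) = (-1.0909, -0.6136).
  (x - mu)^T · [Sigma^{-1} · (x - mu)] = (-3)·(-1.0909) + (-3)·(-0.6136) = 5.1136.

Step 4 — take square root: d = √(5.1136) ≈ 2.2613.

d(x, mu) = √(5.1136) ≈ 2.2613


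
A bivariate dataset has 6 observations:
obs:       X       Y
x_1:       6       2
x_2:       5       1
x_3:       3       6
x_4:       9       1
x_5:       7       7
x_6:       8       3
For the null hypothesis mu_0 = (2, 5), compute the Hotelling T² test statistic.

Step 1 — sample mean vector:
  mean(X) = (6 + 5 + 3 + 9 + 7 + 8) / 6 = 38/6 = 6.3333
  mean(Y) = (2 + 1 + 6 + 1 + 7 + 3) / 6 = 20/6 = 3.3333
  x̄ = (6.3333, 3.3333),  deviation x̄ - mu_0 = (6.3333, 3.3333) - (2, 5) = (4.3333, -1.6667).

Step 2 — sample covariance matrix, S[i,j] = (1/(n-1)) · Σ_k (x_{k,i} - mean_i) · (x_{k,j} - mean_j), divisor n-1 = 5:
  S[X,X] = ((-0.3333)·(-0.3333) + (-1.3333)·(-1.3333) + (-3.3333)·(-3.3333) + (2.6667)·(2.6667) + (0.6667)·(0.6667) + (1.6667)·(1.6667)) / 5 = 23.3333/5 = 4.6667
  S[X,Y] = ((-0.3333)·(-1.3333) + (-1.3333)·(-2.3333) + (-3.3333)·(2.6667) + (2.6667)·(-2.3333) + (0.6667)·(3.6667) + (1.6667)·(-0.3333)) / 5 = -9.6667/5 = -1.9333
  S[Y,Y] = ((-1.3333)·(-1.3333) + (-2.3333)·(-2.3333) + (2.6667)·(2.6667) + (-2.3333)·(-2.3333) + (3.6667)·(3.6667) + (-0.3333)·(-0.3333)) / 5 = 33.3333/5 = 6.6667
  S = [[4.6667, -1.9333],
 [-1.9333, 6.6667]].

Step 3 — invert S. det(S) = 4.6667·6.6667 - (-1.9333)² = 27.3733.
  S^{-1} = (1/det) · [[d, -b], [-b, a]] = [[0.2435, 0.0706],
 [0.0706, 0.1705]].

Step 4 — quadratic form (x̄ - mu_0)^T · S^{-1} · (x̄ - mu_0):
  S^{-1} · (x̄ - mu_0) = (0.9377, 0.0219),
  (x̄ - mu_0)^T · [...] = (4.3333)·(0.9377) + (-1.6667)·(0.0219) = 4.0266.

Step 5 — scale by n: T² = 6 · 4.0266 = 24.1598.

T² ≈ 24.1598


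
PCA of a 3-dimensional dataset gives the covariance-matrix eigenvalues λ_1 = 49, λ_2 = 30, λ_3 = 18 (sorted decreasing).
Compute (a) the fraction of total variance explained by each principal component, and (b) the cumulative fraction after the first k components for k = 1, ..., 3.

Step 1 — total variance = trace(Sigma) = Σ λ_i = 49 + 30 + 18 = 97.

Step 2 — fraction explained by component i = λ_i / Σ λ:
  PC1: 49/97 = 0.5052
  PC2: 30/97 = 0.3093
  PC3: 18/97 = 0.1856

Step 3 — cumulative fraction after k components = (λ_1 + ... + λ_k) / Σ λ:
  k = 1: 49/97 = 0.5052
  k = 2: (49 + 30)/97 = 79/97 = 0.8144
  k = 3: (49 + 30 + 18)/97 = 97/97 = 1

Summary (fraction, with percent):

explained: PC1 0.5052 (50.52%), PC2 0.3093 (30.93%), PC3 0.1856 (18.56%);  cumulative: 0.5052, 0.8144, 1


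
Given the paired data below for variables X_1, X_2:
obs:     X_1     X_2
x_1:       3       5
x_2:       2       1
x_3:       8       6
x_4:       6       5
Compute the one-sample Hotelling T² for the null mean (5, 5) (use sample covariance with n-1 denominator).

Step 1 — sample mean vector:
  mean(X_1) = (3 + 2 + 8 + 6) / 4 = 19/4 = 4.75
  mean(X_2) = (5 + 1 + 6 + 5) / 4 = 17/4 = 4.25
  x̄ = (4.75, 4.25),  deviation x̄ - mu_0 = (4.75, 4.25) - (5, 5) = (-0.25, -0.75).

Step 2 — sample covariance matrix, S[i,j] = (1/(n-1)) · Σ_k (x_{k,i} - mean_i) · (x_{k,j} - mean_j), divisor n-1 = 3:
  S[X_1,X_1] = ((-1.75)·(-1.75) + (-2.75)·(-2.75) + (3.25)·(3.25) + (1.25)·(1.25)) / 3 = 22.75/3 = 7.5833
  S[X_1,X_2] = ((-1.75)·(0.75) + (-2.75)·(-3.25) + (3.25)·(1.75) + (1.25)·(0.75)) / 3 = 14.25/3 = 4.75
  S[X_2,X_2] = ((0.75)·(0.75) + (-3.25)·(-3.25) + (1.75)·(1.75) + (0.75)·(0.75)) / 3 = 14.75/3 = 4.9167
  S = [[7.5833, 4.75],
 [4.75, 4.9167]].

Step 3 — invert S. det(S) = 7.5833·4.9167 - (4.75)² = 14.7222.
  S^{-1} = (1/det) · [[d, -b], [-b, a]] = [[0.334, -0.3226],
 [-0.3226, 0.5151]].

Step 4 — quadratic form (x̄ - mu_0)^T · S^{-1} · (x̄ - mu_0):
  S^{-1} · (x̄ - mu_0) = (0.1585, -0.3057),
  (x̄ - mu_0)^T · [...] = (-0.25)·(0.1585) + (-0.75)·(-0.3057) = 0.1896.

Step 5 — scale by n: T² = 4 · 0.1896 = 0.7585.

T² ≈ 0.7585


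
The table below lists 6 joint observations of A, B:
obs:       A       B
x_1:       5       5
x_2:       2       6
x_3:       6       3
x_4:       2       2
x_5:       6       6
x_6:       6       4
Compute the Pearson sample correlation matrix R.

Step 1 — column means:
  mean(A) = (5 + 2 + 6 + 2 + 6 + 6) / 6 = 27/6 = 4.5
  mean(B) = (5 + 6 + 3 + 2 + 6 + 4) / 6 = 26/6 = 4.3333

Step 2 — sample variances and covariances s[i,j] = (1/(n-1)) · Σ_k (x_{k,i} - mean_i) · (x_{k,j} - mean_j), with n-1 = 5:
  s[A,A] = ((0.5)·(0.5) + (-2.5)·(-2.5) + (1.5)·(1.5) + (-2.5)·(-2.5) + (1.5)·(1.5) + (1.5)·(1.5)) / 5 = 19.5/5 = 3.9
  s[A,B] = ((0.5)·(0.6667) + (-2.5)·(1.6667) + (1.5)·(-1.3333) + (-2.5)·(-2.3333) + (1.5)·(1.6667) + (1.5)·(-0.3333)) / 5 = 2/5 = 0.4
  s[B,B] = ((0.6667)·(0.6667) + (1.6667)·(1.6667) + (-1.3333)·(-1.3333) + (-2.3333)·(-2.3333) + (1.6667)·(1.6667) + (-0.3333)·(-0.3333)) / 5 = 13.3333/5 = 2.6667
  Sample standard deviations s_i = √(s[i,i]):
  s(A) = √(3.9) = 1.9748
  s(B) = √(2.6667) = 1.633

Step 3 — r_{ij} = s_{ij} / (s_i · s_j):
  r[A,A] = 1 (diagonal).
  r[A,B] = 0.4 / (1.9748 · 1.633) = 0.4 / 3.2249 = 0.124
  r[B,B] = 1 (diagonal).

R is symmetric with unit diagonal. Assembling:

R = [[1, 0.124],
 [0.124, 1]]


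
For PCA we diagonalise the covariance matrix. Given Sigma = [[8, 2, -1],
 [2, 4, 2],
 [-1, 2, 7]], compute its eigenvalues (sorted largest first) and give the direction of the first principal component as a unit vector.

Step 1 — characteristic polynomial p(λ) = det(λI - Sigma) = λ³ - tr·λ² + c_1·λ - det, where tr = trace, c_1 = sum of the principal 2×2 minors, det = det(Sigma):
  tr = 8 + 4 + 7 = 19,
  c_1 = (8·4 - (2)²) + (8·7 - (-1)²) + (4·7 - (2)²) = 28 + 55 + 24 = 107,
  det = 8·(4·7 - (2)²) - (2)·((2)·7 - (2)·(-1)) + (-1)·((2)·(2) - 4·(-1)) = 8·(24) - (2)·(16) + (-1)·(8) = 152.
  So p(λ) = λ³ - 19λ² + 107λ - 152.
Step 2 — look for an integer root (rational root theorem: any rational root is an integer divisor of 152). Testing λ = 8:
  p(8) = 512 - 1216 + 856 - 152 = 0  ✓
  Dividing out (λ - 8): p(λ) = (λ - 8)(λ² - 11λ + 19).
Step 3 — remaining eigenvalues from the quadratic λ² - 11λ + 19 = 0:
  Δ = 11² - 4·19 = 121 - 76 = 45,  λ = (11 ± √45)/2 = (11 ± 6.7082)/2 ≈ 8.8541 or 2.1459.
  Sorted: λ_1 = 8.8541,  λ_2 = 8,  λ_3 = 2.1459  (check: sum = 19 = tr ✓).

Step 4 — unit eigenvector for λ_1 ≈ 8.8541: v spans the null space of (Sigma - λ_1 I), whose rows are
  r_1 = (-0.8541, 2, -1),  r_2 = (2, -4.8541, 2),  r_3 = (-1, 2, -1.8541).
  v is orthogonal to every row, so take v ∝ r_1 × r_2 = ((2)·(2) - (-1)·(-4.8541), (-1)·(2) - (-0.8541)·(2), (-0.8541)·(-4.8541) - (2)·(2)) ≈ (-0.8541, -0.2918, 0.1459).
  Rescale (multiply by -1 so the first nonzero entry is positive): u = (0.8541, 0.2918, -0.1459).
  ||u|| = √((0.8541)² + (0.2918)² + (-0.1459)²) = √(0.8359) ≈ 0.9143,  v_1 = u/||u|| ≈ (0.9342, 0.3192, -0.1596) (||v_1|| = 1).

λ_1 = 8.8541,  λ_2 = 8,  λ_3 = 2.1459;  v_1 ≈ (0.9342, 0.3192, -0.1596)


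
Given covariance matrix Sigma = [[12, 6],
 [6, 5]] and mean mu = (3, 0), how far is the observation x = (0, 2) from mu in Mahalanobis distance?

Step 1 — centre the observation: (x - mu) = (-3, 2).

Step 2 — invert Sigma. det(Sigma) = 12·5 - (6)² = 24.
  Sigma^{-1} = (1/det) · [[d, -b], [-b, a]] = [[0.2083, -0.25],
 [-0.25, 0.5]].

Step 3 — form the quadratic (x - mu)^T · Sigma^{-1} · (x - mu):
  Sigma^{-1} · (x - mu) = (-1.125, 1.75).
  (x - mu)^T · [Sigma^{-1} · (x - mu)] = (-3)·(-1.125) + (2)·(1.75) = 6.875.

Step 4 — take square root: d = √(6.875) ≈ 2.622.

d(x, mu) = √(6.875) ≈ 2.622


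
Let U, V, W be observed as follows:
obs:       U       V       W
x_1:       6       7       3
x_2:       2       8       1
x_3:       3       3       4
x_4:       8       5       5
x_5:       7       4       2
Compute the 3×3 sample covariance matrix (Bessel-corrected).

Step 1 — column means:
  mean(U) = (6 + 2 + 3 + 8 + 7) / 5 = 26/5 = 5.2
  mean(V) = (7 + 8 + 3 + 5 + 4) / 5 = 27/5 = 5.4
  mean(W) = (3 + 1 + 4 + 5 + 2) / 5 = 15/5 = 3

Step 2 — sample covariance S[i,j] = (1/(n-1)) · Σ_k (x_{k,i} - mean_i) · (x_{k,j} - mean_j), with n-1 = 4.
  S[U,U] = ((0.8)·(0.8) + (-3.2)·(-3.2) + (-2.2)·(-2.2) + (2.8)·(2.8) + (1.8)·(1.8)) / 4 = 26.8/4 = 6.7
  S[U,V] = ((0.8)·(1.6) + (-3.2)·(2.6) + (-2.2)·(-2.4) + (2.8)·(-0.4) + (1.8)·(-1.4)) / 4 = -5.4/4 = -1.35
  S[U,W] = ((0.8)·(0) + (-3.2)·(-2) + (-2.2)·(1) + (2.8)·(2) + (1.8)·(-1)) / 4 = 8/4 = 2
  S[V,V] = ((1.6)·(1.6) + (2.6)·(2.6) + (-2.4)·(-2.4) + (-0.4)·(-0.4) + (-1.4)·(-1.4)) / 4 = 17.2/4 = 4.3
  S[V,W] = ((1.6)·(0) + (2.6)·(-2) + (-2.4)·(1) + (-0.4)·(2) + (-1.4)·(-1)) / 4 = -7/4 = -1.75
  S[W,W] = ((0)·(0) + (-2)·(-2) + (1)·(1) + (2)·(2) + (-1)·(-1)) / 4 = 10/4 = 2.5

S is symmetric (S[j,i] = S[i,j]). Assembling:

S = [[6.7, -1.35, 2],
 [-1.35, 4.3, -1.75],
 [2, -1.75, 2.5]]


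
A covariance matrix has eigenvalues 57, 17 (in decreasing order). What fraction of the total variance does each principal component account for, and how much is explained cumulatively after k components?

Step 1 — total variance = trace(Sigma) = Σ λ_i = 57 + 17 = 74.

Step 2 — fraction explained by component i = λ_i / Σ λ:
  PC1: 57/74 = 0.7703
  PC2: 17/74 = 0.2297

Step 3 — cumulative fraction after k components = (λ_1 + ... + λ_k) / Σ λ:
  k = 1: 57/74 = 0.7703
  k = 2: (57 + 17)/74 = 74/74 = 1

Summary (fraction, with percent):

explained: PC1 0.7703 (77.03%), PC2 0.2297 (22.97%);  cumulative: 0.7703, 1


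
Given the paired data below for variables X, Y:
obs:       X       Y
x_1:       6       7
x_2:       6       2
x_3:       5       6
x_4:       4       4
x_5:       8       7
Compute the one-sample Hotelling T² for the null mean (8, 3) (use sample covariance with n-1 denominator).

Step 1 — sample mean vector:
  mean(X) = (6 + 6 + 5 + 4 + 8) / 5 = 29/5 = 5.8
  mean(Y) = (7 + 2 + 6 + 4 + 7) / 5 = 26/5 = 5.2
  x̄ = (5.8, 5.2),  deviation x̄ - mu_0 = (5.8, 5.2) - (8, 3) = (-2.2, 2.2).

Step 2 — sample covariance matrix, S[i,j] = (1/(n-1)) · Σ_k (x_{k,i} - mean_i) · (x_{k,j} - mean_j), divisor n-1 = 4:
  S[X,X] = ((0.2)·(0.2) + (0.2)·(0.2) + (-0.8)·(-0.8) + (-1.8)·(-1.8) + (2.2)·(2.2)) / 4 = 8.8/4 = 2.2
  S[X,Y] = ((0.2)·(1.8) + (0.2)·(-3.2) + (-0.8)·(0.8) + (-1.8)·(-1.2) + (2.2)·(1.8)) / 4 = 5.2/4 = 1.3
  S[Y,Y] = ((1.8)·(1.8) + (-3.2)·(-3.2) + (0.8)·(0.8) + (-1.2)·(-1.2) + (1.8)·(1.8)) / 4 = 18.8/4 = 4.7
  S = [[2.2, 1.3],
 [1.3, 4.7]].

Step 3 — invert S. det(S) = 2.2·4.7 - (1.3)² = 8.65.
  S^{-1} = (1/det) · [[d, -b], [-b, a]] = [[0.5434, -0.1503],
 [-0.1503, 0.2543]].

Step 4 — quadratic form (x̄ - mu_0)^T · S^{-1} · (x̄ - mu_0):
  S^{-1} · (x̄ - mu_0) = (-1.526, 0.8902),
  (x̄ - mu_0)^T · [...] = (-2.2)·(-1.526) + (2.2)·(0.8902) = 5.3156.

Step 5 — scale by n: T² = 5 · 5.3156 = 26.578.

T² ≈ 26.578


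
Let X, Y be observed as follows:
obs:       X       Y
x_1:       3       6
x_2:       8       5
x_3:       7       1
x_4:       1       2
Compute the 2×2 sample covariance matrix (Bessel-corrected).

Step 1 — column means:
  mean(X) = (3 + 8 + 7 + 1) / 4 = 19/4 = 4.75
  mean(Y) = (6 + 5 + 1 + 2) / 4 = 14/4 = 3.5

Step 2 — sample covariance S[i,j] = (1/(n-1)) · Σ_k (x_{k,i} - mean_i) · (x_{k,j} - mean_j), with n-1 = 3.
  S[X,X] = ((-1.75)·(-1.75) + (3.25)·(3.25) + (2.25)·(2.25) + (-3.75)·(-3.75)) / 3 = 32.75/3 = 10.9167
  S[X,Y] = ((-1.75)·(2.5) + (3.25)·(1.5) + (2.25)·(-2.5) + (-3.75)·(-1.5)) / 3 = 0.5/3 = 0.1667
  S[Y,Y] = ((2.5)·(2.5) + (1.5)·(1.5) + (-2.5)·(-2.5) + (-1.5)·(-1.5)) / 3 = 17/3 = 5.6667

S is symmetric (S[j,i] = S[i,j]). Assembling:

S = [[10.9167, 0.1667],
 [0.1667, 5.6667]]


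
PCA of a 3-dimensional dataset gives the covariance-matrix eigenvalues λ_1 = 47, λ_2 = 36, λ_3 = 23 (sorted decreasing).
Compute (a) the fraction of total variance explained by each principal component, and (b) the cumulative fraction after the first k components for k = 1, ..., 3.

Step 1 — total variance = trace(Sigma) = Σ λ_i = 47 + 36 + 23 = 106.

Step 2 — fraction explained by component i = λ_i / Σ λ:
  PC1: 47/106 = 0.4434
  PC2: 36/106 = 0.3396
  PC3: 23/106 = 0.217

Step 3 — cumulative fraction after k components = (λ_1 + ... + λ_k) / Σ λ:
  k = 1: 47/106 = 0.4434
  k = 2: (47 + 36)/106 = 83/106 = 0.783
  k = 3: (47 + 36 + 23)/106 = 106/106 = 1

Summary (fraction, with percent):

explained: PC1 0.4434 (44.34%), PC2 0.3396 (33.96%), PC3 0.217 (21.7%);  cumulative: 0.4434, 0.783, 1


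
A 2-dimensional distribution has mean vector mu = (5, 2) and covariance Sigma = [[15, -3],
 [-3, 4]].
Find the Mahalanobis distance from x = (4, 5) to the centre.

Step 1 — centre the observation: (x - mu) = (-1, 3).

Step 2 — invert Sigma. det(Sigma) = 15·4 - (-3)² = 51.
  Sigma^{-1} = (1/det) · [[d, -b], [-b, a]] = [[0.0784, 0.0588],
 [0.0588, 0.2941]].

Step 3 — form the quadratic (x - mu)^T · Sigma^{-1} · (x - mu):
  Sigma^{-1} · (x - mu) = (0.098, 0.8235).
  (x - mu)^T · [Sigma^{-1} · (x - mu)] = (-1)·(0.098) + (3)·(0.8235) = 2.3725.

Step 4 — take square root: d = √(2.3725) ≈ 1.5403.

d(x, mu) = √(2.3725) ≈ 1.5403


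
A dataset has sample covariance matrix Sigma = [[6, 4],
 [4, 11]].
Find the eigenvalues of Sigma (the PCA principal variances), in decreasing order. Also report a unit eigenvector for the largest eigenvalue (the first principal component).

Step 1 — characteristic polynomial of 2×2 Sigma:
  det(Sigma - λI) = λ² - trace · λ + det = 0.
  trace = 6 + 11 = 17, det = 6·11 - (4)² = 50.
Step 2 — discriminant:
  Δ = trace² - 4·det = 289 - 200 = 89.
Step 3 — eigenvalues:
  λ = (trace ± √Δ)/2 = (17 ± 9.434)/2,
  λ_1 = 13.217,  λ_2 = 3.783.

Step 4 — unit eigenvector for λ_1: solve (Sigma - λ_1 I)v = 0. First row:
  (6 - 13.217)·v_x + (4)·v_y = 0, i.e. (-7.217)·v_x + (4)·v_y = 0,
  so v ∝ (b, λ_1 - a) = (4, 7.217) = u.
  ||u|| = √((4)² + (7.217)²) = √(68.085) ≈ 8.2514,
  v_1 = u/||u|| ≈ (0.4848, 0.8746) (||v_1|| = 1).

λ_1 = 13.217,  λ_2 = 3.783;  v_1 ≈ (0.4848, 0.8746)


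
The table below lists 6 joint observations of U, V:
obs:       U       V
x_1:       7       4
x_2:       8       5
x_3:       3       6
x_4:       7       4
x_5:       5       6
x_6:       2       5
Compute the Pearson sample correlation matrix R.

Step 1 — column means:
  mean(U) = (7 + 8 + 3 + 7 + 5 + 2) / 6 = 32/6 = 5.3333
  mean(V) = (4 + 5 + 6 + 4 + 6 + 5) / 6 = 30/6 = 5

Step 2 — sample variances and covariances s[i,j] = (1/(n-1)) · Σ_k (x_{k,i} - mean_i) · (x_{k,j} - mean_j), with n-1 = 5:
  s[U,U] = ((1.6667)·(1.6667) + (2.6667)·(2.6667) + (-2.3333)·(-2.3333) + (1.6667)·(1.6667) + (-0.3333)·(-0.3333) + (-3.3333)·(-3.3333)) / 5 = 29.3333/5 = 5.8667
  s[U,V] = ((1.6667)·(-1) + (2.6667)·(0) + (-2.3333)·(1) + (1.6667)·(-1) + (-0.3333)·(1) + (-3.3333)·(0)) / 5 = -6/5 = -1.2
  s[V,V] = ((-1)·(-1) + (0)·(0) + (1)·(1) + (-1)·(-1) + (1)·(1) + (0)·(0)) / 5 = 4/5 = 0.8
  Sample standard deviations s_i = √(s[i,i]):
  s(U) = √(5.8667) = 2.4221
  s(V) = √(0.8) = 0.8944

Step 3 — r_{ij} = s_{ij} / (s_i · s_j):
  r[U,U] = 1 (diagonal).
  r[U,V] = -1.2 / (2.4221 · 0.8944) = -1.2 / 2.1664 = -0.5539
  r[V,V] = 1 (diagonal).

R is symmetric with unit diagonal. Assembling:

R = [[1, -0.5539],
 [-0.5539, 1]]


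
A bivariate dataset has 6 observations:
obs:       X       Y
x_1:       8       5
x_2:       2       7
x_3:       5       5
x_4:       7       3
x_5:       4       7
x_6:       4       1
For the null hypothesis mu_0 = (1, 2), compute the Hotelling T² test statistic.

Step 1 — sample mean vector:
  mean(X) = (8 + 2 + 5 + 7 + 4 + 4) / 6 = 30/6 = 5
  mean(Y) = (5 + 7 + 5 + 3 + 7 + 1) / 6 = 28/6 = 4.6667
  x̄ = (5, 4.6667),  deviation x̄ - mu_0 = (5, 4.6667) - (1, 2) = (4, 2.6667).

Step 2 — sample covariance matrix, S[i,j] = (1/(n-1)) · Σ_k (x_{k,i} - mean_i) · (x_{k,j} - mean_j), divisor n-1 = 5:
  S[X,X] = ((3)·(3) + (-3)·(-3) + (0)·(0) + (2)·(2) + (-1)·(-1) + (-1)·(-1)) / 5 = 24/5 = 4.8
  S[X,Y] = ((3)·(0.3333) + (-3)·(2.3333) + (0)·(0.3333) + (2)·(-1.6667) + (-1)·(2.3333) + (-1)·(-3.6667)) / 5 = -8/5 = -1.6
  S[Y,Y] = ((0.3333)·(0.3333) + (2.3333)·(2.3333) + (0.3333)·(0.3333) + (-1.6667)·(-1.6667) + (2.3333)·(2.3333) + (-3.6667)·(-3.6667)) / 5 = 27.3333/5 = 5.4667
  S = [[4.8, -1.6],
 [-1.6, 5.4667]].

Step 3 — invert S. det(S) = 4.8·5.4667 - (-1.6)² = 23.68.
  S^{-1} = (1/det) · [[d, -b], [-b, a]] = [[0.2309, 0.0676],
 [0.0676, 0.2027]].

Step 4 — quadratic form (x̄ - mu_0)^T · S^{-1} · (x̄ - mu_0):
  S^{-1} · (x̄ - mu_0) = (1.1036, 0.8108),
  (x̄ - mu_0)^T · [...] = (4)·(1.1036) + (2.6667)·(0.8108) = 6.5766.

Step 5 — scale by n: T² = 6 · 6.5766 = 39.4595.

T² ≈ 39.4595


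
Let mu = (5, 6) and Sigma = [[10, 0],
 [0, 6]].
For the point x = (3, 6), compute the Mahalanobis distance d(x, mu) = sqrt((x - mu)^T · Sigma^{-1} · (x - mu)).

Step 1 — centre the observation: (x - mu) = (-2, 0).

Step 2 — invert Sigma. det(Sigma) = 10·6 - (0)² = 60.
  Sigma^{-1} = (1/det) · [[d, -b], [-b, a]] = [[0.1, 0],
 [0, 0.1667]].

Step 3 — form the quadratic (x - mu)^T · Sigma^{-1} · (x - mu):
  Sigma^{-1} · (x - mu) = (-0.2, 0).
  (x - mu)^T · [Sigma^{-1} · (x - mu)] = (-2)·(-0.2) + (0)·(0) = 0.4.

Step 4 — take square root: d = √(0.4) ≈ 0.6325.

d(x, mu) = √(0.4) ≈ 0.6325


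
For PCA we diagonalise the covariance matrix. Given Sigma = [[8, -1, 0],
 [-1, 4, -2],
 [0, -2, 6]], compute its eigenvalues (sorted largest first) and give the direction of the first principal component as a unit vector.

Step 1 — characteristic polynomial p(λ) = det(λI - Sigma) = λ³ - tr·λ² + c_1·λ - det, where tr = trace, c_1 = sum of the principal 2×2 minors, det = det(Sigma):
  tr = 8 + 4 + 6 = 18,
  c_1 = (8·4 - (-1)²) + (8·6 - (0)²) + (4·6 - (-2)²) = 31 + 48 + 20 = 99,
  det = 8·(4·6 - (-2)²) - (-1)·((-1)·6 - (-2)·(0)) + (0)·((-1)·(-2) - 4·(0)) = 8·(20) - (-1)·(-6) + (0)·(2) = 154.
  So p(λ) = λ³ - 18λ² + 99λ - 154.
Step 2 — look for an integer root (rational root theorem: any rational root is an integer divisor of 154). Testing λ = 7:
  p(7) = 343 - 882 + 693 - 154 = 0  ✓
  Dividing out (λ - 7): p(λ) = (λ - 7)(λ² - 11λ + 22).
Step 3 — remaining eigenvalues from the quadratic λ² - 11λ + 22 = 0:
  Δ = 11² - 4·22 = 121 - 88 = 33,  λ = (11 ± √33)/2 = (11 ± 5.7446)/2 ≈ 8.3723 or 2.6277.
  Sorted: λ_1 = 8.3723,  λ_2 = 7,  λ_3 = 2.6277  (check: sum = 18 = tr ✓).

Step 4 — unit eigenvector for λ_1 ≈ 8.3723: v spans the null space of (Sigma - λ_1 I), whose rows are
  r_1 = (-0.3723, -1, 0),  r_2 = (-1, -4.3723, -2),  r_3 = (0, -2, -2.3723).
  v is orthogonal to every row, so take v ∝ r_1 × r_2 = ((-1)·(-2) - (0)·(-4.3723), (0)·(-1) - (-0.3723)·(-2), (-0.3723)·(-4.3723) - (-1)·(-1)) ≈ (2, -0.7446, 0.6277).
  Let u = (2, -0.7446, 0.6277).
  ||u|| = √((2)² + (-0.7446)² + (0.6277)²) = √(4.9484) ≈ 2.2245,  v_1 = u/||u|| ≈ (0.8991, -0.3347, 0.2822) (||v_1|| = 1).

λ_1 = 8.3723,  λ_2 = 7,  λ_3 = 2.6277;  v_1 ≈ (0.8991, -0.3347, 0.2822)


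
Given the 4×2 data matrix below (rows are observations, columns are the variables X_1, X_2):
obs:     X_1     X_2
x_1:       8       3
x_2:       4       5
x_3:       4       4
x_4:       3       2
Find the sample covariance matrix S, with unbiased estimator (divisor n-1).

Step 1 — column means:
  mean(X_1) = (8 + 4 + 4 + 3) / 4 = 19/4 = 4.75
  mean(X_2) = (3 + 5 + 4 + 2) / 4 = 14/4 = 3.5

Step 2 — sample covariance S[i,j] = (1/(n-1)) · Σ_k (x_{k,i} - mean_i) · (x_{k,j} - mean_j), with n-1 = 3.
  S[X_1,X_1] = ((3.25)·(3.25) + (-0.75)·(-0.75) + (-0.75)·(-0.75) + (-1.75)·(-1.75)) / 3 = 14.75/3 = 4.9167
  S[X_1,X_2] = ((3.25)·(-0.5) + (-0.75)·(1.5) + (-0.75)·(0.5) + (-1.75)·(-1.5)) / 3 = -0.5/3 = -0.1667
  S[X_2,X_2] = ((-0.5)·(-0.5) + (1.5)·(1.5) + (0.5)·(0.5) + (-1.5)·(-1.5)) / 3 = 5/3 = 1.6667

S is symmetric (S[j,i] = S[i,j]). Assembling:

S = [[4.9167, -0.1667],
 [-0.1667, 1.6667]]


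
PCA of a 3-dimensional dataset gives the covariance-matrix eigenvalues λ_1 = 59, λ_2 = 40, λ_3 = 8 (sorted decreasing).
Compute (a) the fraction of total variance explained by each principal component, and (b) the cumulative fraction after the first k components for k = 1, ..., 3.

Step 1 — total variance = trace(Sigma) = Σ λ_i = 59 + 40 + 8 = 107.

Step 2 — fraction explained by component i = λ_i / Σ λ:
  PC1: 59/107 = 0.5514
  PC2: 40/107 = 0.3738
  PC3: 8/107 = 0.0748

Step 3 — cumulative fraction after k components = (λ_1 + ... + λ_k) / Σ λ:
  k = 1: 59/107 = 0.5514
  k = 2: (59 + 40)/107 = 99/107 = 0.9252
  k = 3: (59 + 40 + 8)/107 = 107/107 = 1

Summary (fraction, with percent):

explained: PC1 0.5514 (55.14%), PC2 0.3738 (37.38%), PC3 0.0748 (7.48%);  cumulative: 0.5514, 0.9252, 1


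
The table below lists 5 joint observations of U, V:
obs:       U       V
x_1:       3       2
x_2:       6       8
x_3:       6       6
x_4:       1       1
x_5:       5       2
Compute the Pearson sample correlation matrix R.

Step 1 — column means:
  mean(U) = (3 + 6 + 6 + 1 + 5) / 5 = 21/5 = 4.2
  mean(V) = (2 + 8 + 6 + 1 + 2) / 5 = 19/5 = 3.8

Step 2 — sample variances and covariances s[i,j] = (1/(n-1)) · Σ_k (x_{k,i} - mean_i) · (x_{k,j} - mean_j), with n-1 = 4:
  s[U,U] = ((-1.2)·(-1.2) + (1.8)·(1.8) + (1.8)·(1.8) + (-3.2)·(-3.2) + (0.8)·(0.8)) / 4 = 18.8/4 = 4.7
  s[U,V] = ((-1.2)·(-1.8) + (1.8)·(4.2) + (1.8)·(2.2) + (-3.2)·(-2.8) + (0.8)·(-1.8)) / 4 = 21.2/4 = 5.3
  s[V,V] = ((-1.8)·(-1.8) + (4.2)·(4.2) + (2.2)·(2.2) + (-2.8)·(-2.8) + (-1.8)·(-1.8)) / 4 = 36.8/4 = 9.2
  Sample standard deviations s_i = √(s[i,i]):
  s(U) = √(4.7) = 2.1679
  s(V) = √(9.2) = 3.0332

Step 3 — r_{ij} = s_{ij} / (s_i · s_j):
  r[U,U] = 1 (diagonal).
  r[U,V] = 5.3 / (2.1679 · 3.0332) = 5.3 / 6.5757 = 0.806
  r[V,V] = 1 (diagonal).

R is symmetric with unit diagonal. Assembling:

R = [[1, 0.806],
 [0.806, 1]]


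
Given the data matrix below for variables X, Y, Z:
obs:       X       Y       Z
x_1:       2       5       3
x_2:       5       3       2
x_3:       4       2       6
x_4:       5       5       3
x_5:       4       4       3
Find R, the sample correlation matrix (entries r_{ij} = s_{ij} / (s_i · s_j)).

Step 1 — column means:
  mean(X) = (2 + 5 + 4 + 5 + 4) / 5 = 20/5 = 4
  mean(Y) = (5 + 3 + 2 + 5 + 4) / 5 = 19/5 = 3.8
  mean(Z) = (3 + 2 + 6 + 3 + 3) / 5 = 17/5 = 3.4

Step 2 — sample variances and covariances s[i,j] = (1/(n-1)) · Σ_k (x_{k,i} - mean_i) · (x_{k,j} - mean_j), with n-1 = 4:
  s[X,X] = ((-2)·(-2) + (1)·(1) + (0)·(0) + (1)·(1) + (0)·(0)) / 4 = 6/4 = 1.5
  s[X,Y] = ((-2)·(1.2) + (1)·(-0.8) + (0)·(-1.8) + (1)·(1.2) + (0)·(0.2)) / 4 = -2/4 = -0.5
  s[X,Z] = ((-2)·(-0.4) + (1)·(-1.4) + (0)·(2.6) + (1)·(-0.4) + (0)·(-0.4)) / 4 = -1/4 = -0.25
  s[Y,Y] = ((1.2)·(1.2) + (-0.8)·(-0.8) + (-1.8)·(-1.8) + (1.2)·(1.2) + (0.2)·(0.2)) / 4 = 6.8/4 = 1.7
  s[Y,Z] = ((1.2)·(-0.4) + (-0.8)·(-1.4) + (-1.8)·(2.6) + (1.2)·(-0.4) + (0.2)·(-0.4)) / 4 = -4.6/4 = -1.15
  s[Z,Z] = ((-0.4)·(-0.4) + (-1.4)·(-1.4) + (2.6)·(2.6) + (-0.4)·(-0.4) + (-0.4)·(-0.4)) / 4 = 9.2/4 = 2.3
  Sample standard deviations s_i = √(s[i,i]):
  s(X) = √(1.5) = 1.2247
  s(Y) = √(1.7) = 1.3038
  s(Z) = √(2.3) = 1.5166

Step 3 — r_{ij} = s_{ij} / (s_i · s_j):
  r[X,X] = 1 (diagonal).
  r[X,Y] = -0.5 / (1.2247 · 1.3038) = -0.5 / 1.5969 = -0.3131
  r[X,Z] = -0.25 / (1.2247 · 1.5166) = -0.25 / 1.8574 = -0.1346
  r[Y,Y] = 1 (diagonal).
  r[Y,Z] = -1.15 / (1.3038 · 1.5166) = -1.15 / 1.9774 = -0.5816
  r[Z,Z] = 1 (diagonal).

R is symmetric with unit diagonal. Assembling:

R = [[1, -0.3131, -0.1346],
 [-0.3131, 1, -0.5816],
 [-0.1346, -0.5816, 1]]


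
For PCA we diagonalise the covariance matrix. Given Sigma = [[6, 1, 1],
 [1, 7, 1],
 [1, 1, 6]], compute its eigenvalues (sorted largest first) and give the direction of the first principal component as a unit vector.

Step 1 — characteristic polynomial p(λ) = det(λI - Sigma) = λ³ - tr·λ² + c_1·λ - det, where tr = trace, c_1 = sum of the principal 2×2 minors, det = det(Sigma):
  tr = 6 + 7 + 6 = 19,
  c_1 = (6·7 - (1)²) + (6·6 - (1)²) + (7·6 - (1)²) = 41 + 35 + 41 = 117,
  det = 6·(7·6 - (1)²) - (1)·((1)·6 - (1)·(1)) + (1)·((1)·(1) - 7·(1)) = 6·(41) - (1)·(5) + (1)·(-6) = 235.
  So p(λ) = λ³ - 19λ² + 117λ - 235.
Step 2 — look for an integer root (rational root theorem: any rational root is an integer divisor of 235). Testing λ = 5:
  p(5) = 125 - 475 + 585 - 235 = 0  ✓
  Dividing out (λ - 5): p(λ) = (λ - 5)(λ² - 14λ + 47).
Step 3 — remaining eigenvalues from the quadratic λ² - 14λ + 47 = 0:
  Δ = 14² - 4·47 = 196 - 188 = 8,  λ = (14 ± √8)/2 = (14 ± 2.8284)/2 ≈ 8.4142 or 5.5858.
  Sorted: λ_1 = 8.4142,  λ_2 = 5.5858,  λ_3 = 5  (check: sum = 19 = tr ✓).

Step 4 — unit eigenvector for λ_1 ≈ 8.4142: v spans the null space of (Sigma - λ_1 I), whose rows are
  r_1 = (-2.4142, 1, 1),  r_2 = (1, -1.4142, 1),  r_3 = (1, 1, -2.4142).
  v is orthogonal to every row, so take v ∝ r_1 × r_2 = ((1)·(1) - (1)·(-1.4142), (1)·(1) - (-2.4142)·(1), (-2.4142)·(-1.4142) - (1)·(1)) ≈ (2.4142, 3.4142, 2.4142).
  Let u = (2.4142, 3.4142, 2.4142).
  ||u|| = √((2.4142)² + (3.4142)² + (2.4142)²) = √(23.3137) ≈ 4.8284,  v_1 = u/||u|| ≈ (0.5, 0.7071, 0.5) (||v_1|| = 1).

λ_1 = 8.4142,  λ_2 = 5.5858,  λ_3 = 5;  v_1 ≈ (0.5, 0.7071, 0.5)


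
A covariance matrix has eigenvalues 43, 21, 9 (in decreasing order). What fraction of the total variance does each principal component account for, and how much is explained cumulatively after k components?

Step 1 — total variance = trace(Sigma) = Σ λ_i = 43 + 21 + 9 = 73.

Step 2 — fraction explained by component i = λ_i / Σ λ:
  PC1: 43/73 = 0.589
  PC2: 21/73 = 0.2877
  PC3: 9/73 = 0.1233

Step 3 — cumulative fraction after k components = (λ_1 + ... + λ_k) / Σ λ:
  k = 1: 43/73 = 0.589
  k = 2: (43 + 21)/73 = 64/73 = 0.8767
  k = 3: (43 + 21 + 9)/73 = 73/73 = 1

Summary (fraction, with percent):

explained: PC1 0.589 (58.9%), PC2 0.2877 (28.77%), PC3 0.1233 (12.33%);  cumulative: 0.589, 0.8767, 1


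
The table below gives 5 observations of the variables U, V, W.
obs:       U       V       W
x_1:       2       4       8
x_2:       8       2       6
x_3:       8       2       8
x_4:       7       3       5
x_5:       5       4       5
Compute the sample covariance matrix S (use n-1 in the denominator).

Step 1 — column means:
  mean(U) = (2 + 8 + 8 + 7 + 5) / 5 = 30/5 = 6
  mean(V) = (4 + 2 + 2 + 3 + 4) / 5 = 15/5 = 3
  mean(W) = (8 + 6 + 8 + 5 + 5) / 5 = 32/5 = 6.4

Step 2 — sample covariance S[i,j] = (1/(n-1)) · Σ_k (x_{k,i} - mean_i) · (x_{k,j} - mean_j), with n-1 = 4.
  S[U,U] = ((-4)·(-4) + (2)·(2) + (2)·(2) + (1)·(1) + (-1)·(-1)) / 4 = 26/4 = 6.5
  S[U,V] = ((-4)·(1) + (2)·(-1) + (2)·(-1) + (1)·(0) + (-1)·(1)) / 4 = -9/4 = -2.25
  S[U,W] = ((-4)·(1.6) + (2)·(-0.4) + (2)·(1.6) + (1)·(-1.4) + (-1)·(-1.4)) / 4 = -4/4 = -1
  S[V,V] = ((1)·(1) + (-1)·(-1) + (-1)·(-1) + (0)·(0) + (1)·(1)) / 4 = 4/4 = 1
  S[V,W] = ((1)·(1.6) + (-1)·(-0.4) + (-1)·(1.6) + (0)·(-1.4) + (1)·(-1.4)) / 4 = -1/4 = -0.25
  S[W,W] = ((1.6)·(1.6) + (-0.4)·(-0.4) + (1.6)·(1.6) + (-1.4)·(-1.4) + (-1.4)·(-1.4)) / 4 = 9.2/4 = 2.3

S is symmetric (S[j,i] = S[i,j]). Assembling:

S = [[6.5, -2.25, -1],
 [-2.25, 1, -0.25],
 [-1, -0.25, 2.3]]


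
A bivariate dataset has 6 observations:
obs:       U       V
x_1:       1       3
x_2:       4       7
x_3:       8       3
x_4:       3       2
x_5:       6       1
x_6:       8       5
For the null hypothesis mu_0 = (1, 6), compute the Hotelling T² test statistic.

Step 1 — sample mean vector:
  mean(U) = (1 + 4 + 8 + 3 + 6 + 8) / 6 = 30/6 = 5
  mean(V) = (3 + 7 + 3 + 2 + 1 + 5) / 6 = 21/6 = 3.5
  x̄ = (5, 3.5),  deviation x̄ - mu_0 = (5, 3.5) - (1, 6) = (4, -2.5).

Step 2 — sample covariance matrix, S[i,j] = (1/(n-1)) · Σ_k (x_{k,i} - mean_i) · (x_{k,j} - mean_j), divisor n-1 = 5:
  S[U,U] = ((-4)·(-4) + (-1)·(-1) + (3)·(3) + (-2)·(-2) + (1)·(1) + (3)·(3)) / 5 = 40/5 = 8
  S[U,V] = ((-4)·(-0.5) + (-1)·(3.5) + (3)·(-0.5) + (-2)·(-1.5) + (1)·(-2.5) + (3)·(1.5)) / 5 = 2/5 = 0.4
  S[V,V] = ((-0.5)·(-0.5) + (3.5)·(3.5) + (-0.5)·(-0.5) + (-1.5)·(-1.5) + (-2.5)·(-2.5) + (1.5)·(1.5)) / 5 = 23.5/5 = 4.7
  S = [[8, 0.4],
 [0.4, 4.7]].

Step 3 — invert S. det(S) = 8·4.7 - (0.4)² = 37.44.
  S^{-1} = (1/det) · [[d, -b], [-b, a]] = [[0.1255, -0.0107],
 [-0.0107, 0.2137]].

Step 4 — quadratic form (x̄ - mu_0)^T · S^{-1} · (x̄ - mu_0):
  S^{-1} · (x̄ - mu_0) = (0.5288, -0.5769),
  (x̄ - mu_0)^T · [...] = (4)·(0.5288) + (-2.5)·(-0.5769) = 3.5577.

Step 5 — scale by n: T² = 6 · 3.5577 = 21.3462.

T² ≈ 21.3462


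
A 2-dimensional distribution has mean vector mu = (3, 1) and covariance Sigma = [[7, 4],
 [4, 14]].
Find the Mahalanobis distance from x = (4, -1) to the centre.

Step 1 — centre the observation: (x - mu) = (1, -2).

Step 2 — invert Sigma. det(Sigma) = 7·14 - (4)² = 82.
  Sigma^{-1} = (1/det) · [[d, -b], [-b, a]] = [[0.1707, -0.0488],
 [-0.0488, 0.0854]].

Step 3 — form the quadratic (x - mu)^T · Sigma^{-1} · (x - mu):
  Sigma^{-1} · (x - mu) = (0.2683, -0.2195).
  (x - mu)^T · [Sigma^{-1} · (x - mu)] = (1)·(0.2683) + (-2)·(-0.2195) = 0.7073.

Step 4 — take square root: d = √(0.7073) ≈ 0.841.

d(x, mu) = √(0.7073) ≈ 0.841


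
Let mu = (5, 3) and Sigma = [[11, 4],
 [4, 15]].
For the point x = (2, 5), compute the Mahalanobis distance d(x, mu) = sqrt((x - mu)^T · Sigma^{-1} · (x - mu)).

Step 1 — centre the observation: (x - mu) = (-3, 2).

Step 2 — invert Sigma. det(Sigma) = 11·15 - (4)² = 149.
  Sigma^{-1} = (1/det) · [[d, -b], [-b, a]] = [[0.1007, -0.0268],
 [-0.0268, 0.0738]].

Step 3 — form the quadratic (x - mu)^T · Sigma^{-1} · (x - mu):
  Sigma^{-1} · (x - mu) = (-0.3557, 0.2282).
  (x - mu)^T · [Sigma^{-1} · (x - mu)] = (-3)·(-0.3557) + (2)·(0.2282) = 1.5235.

Step 4 — take square root: d = √(1.5235) ≈ 1.2343.

d(x, mu) = √(1.5235) ≈ 1.2343


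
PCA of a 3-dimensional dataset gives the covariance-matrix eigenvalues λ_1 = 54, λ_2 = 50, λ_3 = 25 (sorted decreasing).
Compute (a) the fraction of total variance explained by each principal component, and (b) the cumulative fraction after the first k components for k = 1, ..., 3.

Step 1 — total variance = trace(Sigma) = Σ λ_i = 54 + 50 + 25 = 129.

Step 2 — fraction explained by component i = λ_i / Σ λ:
  PC1: 54/129 = 0.4186
  PC2: 50/129 = 0.3876
  PC3: 25/129 = 0.1938

Step 3 — cumulative fraction after k components = (λ_1 + ... + λ_k) / Σ λ:
  k = 1: 54/129 = 0.4186
  k = 2: (54 + 50)/129 = 104/129 = 0.8062
  k = 3: (54 + 50 + 25)/129 = 129/129 = 1

Summary (fraction, with percent):

explained: PC1 0.4186 (41.86%), PC2 0.3876 (38.76%), PC3 0.1938 (19.38%);  cumulative: 0.4186, 0.8062, 1


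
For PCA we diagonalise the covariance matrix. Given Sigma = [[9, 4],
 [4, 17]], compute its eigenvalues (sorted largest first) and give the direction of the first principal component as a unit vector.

Step 1 — characteristic polynomial of 2×2 Sigma:
  det(Sigma - λI) = λ² - trace · λ + det = 0.
  trace = 9 + 17 = 26, det = 9·17 - (4)² = 137.
Step 2 — discriminant:
  Δ = trace² - 4·det = 676 - 548 = 128.
Step 3 — eigenvalues:
  λ = (trace ± √Δ)/2 = (26 ± 11.3137)/2,
  λ_1 = 18.6569,  λ_2 = 7.3431.

Step 4 — unit eigenvector for λ_1: solve (Sigma - λ_1 I)v = 0. First row:
  (9 - 18.6569)·v_x + (4)·v_y = 0, i.e. (-9.6569)·v_x + (4)·v_y = 0,
  so v ∝ (b, λ_1 - a) = (4, 9.6569) = u.
  ||u|| = √((4)² + (9.6569)²) = √(109.2548) ≈ 10.4525,
  v_1 = u/||u|| ≈ (0.3827, 0.9239) (||v_1|| = 1).

λ_1 = 18.6569,  λ_2 = 7.3431;  v_1 ≈ (0.3827, 0.9239)


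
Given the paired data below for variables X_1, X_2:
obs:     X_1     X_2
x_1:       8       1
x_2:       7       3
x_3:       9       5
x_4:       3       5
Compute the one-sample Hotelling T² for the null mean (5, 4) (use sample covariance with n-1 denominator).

Step 1 — sample mean vector:
  mean(X_1) = (8 + 7 + 9 + 3) / 4 = 27/4 = 6.75
  mean(X_2) = (1 + 3 + 5 + 5) / 4 = 14/4 = 3.5
  x̄ = (6.75, 3.5),  deviation x̄ - mu_0 = (6.75, 3.5) - (5, 4) = (1.75, -0.5).

Step 2 — sample covariance matrix, S[i,j] = (1/(n-1)) · Σ_k (x_{k,i} - mean_i) · (x_{k,j} - mean_j), divisor n-1 = 3:
  S[X_1,X_1] = ((1.25)·(1.25) + (0.25)·(0.25) + (2.25)·(2.25) + (-3.75)·(-3.75)) / 3 = 20.75/3 = 6.9167
  S[X_1,X_2] = ((1.25)·(-2.5) + (0.25)·(-0.5) + (2.25)·(1.5) + (-3.75)·(1.5)) / 3 = -5.5/3 = -1.8333
  S[X_2,X_2] = ((-2.5)·(-2.5) + (-0.5)·(-0.5) + (1.5)·(1.5) + (1.5)·(1.5)) / 3 = 11/3 = 3.6667
  S = [[6.9167, -1.8333],
 [-1.8333, 3.6667]].

Step 3 — invert S. det(S) = 6.9167·3.6667 - (-1.8333)² = 22.
  S^{-1} = (1/det) · [[d, -b], [-b, a]] = [[0.1667, 0.0833],
 [0.0833, 0.3144]].

Step 4 — quadratic form (x̄ - mu_0)^T · S^{-1} · (x̄ - mu_0):
  S^{-1} · (x̄ - mu_0) = (0.25, -0.0114),
  (x̄ - mu_0)^T · [...] = (1.75)·(0.25) + (-0.5)·(-0.0114) = 0.4432.

Step 5 — scale by n: T² = 4 · 0.4432 = 1.7727.

T² ≈ 1.7727


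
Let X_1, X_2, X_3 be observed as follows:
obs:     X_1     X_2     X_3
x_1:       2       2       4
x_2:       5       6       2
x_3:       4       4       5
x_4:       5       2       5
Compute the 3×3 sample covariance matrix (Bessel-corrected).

Step 1 — column means:
  mean(X_1) = (2 + 5 + 4 + 5) / 4 = 16/4 = 4
  mean(X_2) = (2 + 6 + 4 + 2) / 4 = 14/4 = 3.5
  mean(X_3) = (4 + 2 + 5 + 5) / 4 = 16/4 = 4

Step 2 — sample covariance S[i,j] = (1/(n-1)) · Σ_k (x_{k,i} - mean_i) · (x_{k,j} - mean_j), with n-1 = 3.
  S[X_1,X_1] = ((-2)·(-2) + (1)·(1) + (0)·(0) + (1)·(1)) / 3 = 6/3 = 2
  S[X_1,X_2] = ((-2)·(-1.5) + (1)·(2.5) + (0)·(0.5) + (1)·(-1.5)) / 3 = 4/3 = 1.3333
  S[X_1,X_3] = ((-2)·(0) + (1)·(-2) + (0)·(1) + (1)·(1)) / 3 = -1/3 = -0.3333
  S[X_2,X_2] = ((-1.5)·(-1.5) + (2.5)·(2.5) + (0.5)·(0.5) + (-1.5)·(-1.5)) / 3 = 11/3 = 3.6667
  S[X_2,X_3] = ((-1.5)·(0) + (2.5)·(-2) + (0.5)·(1) + (-1.5)·(1)) / 3 = -6/3 = -2
  S[X_3,X_3] = ((0)·(0) + (-2)·(-2) + (1)·(1) + (1)·(1)) / 3 = 6/3 = 2

S is symmetric (S[j,i] = S[i,j]). Assembling:

S = [[2, 1.3333, -0.3333],
 [1.3333, 3.6667, -2],
 [-0.3333, -2, 2]]


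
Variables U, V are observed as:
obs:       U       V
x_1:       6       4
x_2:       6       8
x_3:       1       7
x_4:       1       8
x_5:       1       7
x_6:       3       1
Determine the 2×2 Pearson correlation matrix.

Step 1 — column means:
  mean(U) = (6 + 6 + 1 + 1 + 1 + 3) / 6 = 18/6 = 3
  mean(V) = (4 + 8 + 7 + 8 + 7 + 1) / 6 = 35/6 = 5.8333

Step 2 — sample variances and covariances s[i,j] = (1/(n-1)) · Σ_k (x_{k,i} - mean_i) · (x_{k,j} - mean_j), with n-1 = 5:
  s[U,U] = ((3)·(3) + (3)·(3) + (-2)·(-2) + (-2)·(-2) + (-2)·(-2) + (0)·(0)) / 5 = 30/5 = 6
  s[U,V] = ((3)·(-1.8333) + (3)·(2.1667) + (-2)·(1.1667) + (-2)·(2.1667) + (-2)·(1.1667) + (0)·(-4.8333)) / 5 = -8/5 = -1.6
  s[V,V] = ((-1.8333)·(-1.8333) + (2.1667)·(2.1667) + (1.1667)·(1.1667) + (2.1667)·(2.1667) + (1.1667)·(1.1667) + (-4.8333)·(-4.8333)) / 5 = 38.8333/5 = 7.7667
  Sample standard deviations s_i = √(s[i,i]):
  s(U) = √(6) = 2.4495
  s(V) = √(7.7667) = 2.7869

Step 3 — r_{ij} = s_{ij} / (s_i · s_j):
  r[U,U] = 1 (diagonal).
  r[U,V] = -1.6 / (2.4495 · 2.7869) = -1.6 / 6.8264 = -0.2344
  r[V,V] = 1 (diagonal).

R is symmetric with unit diagonal. Assembling:

R = [[1, -0.2344],
 [-0.2344, 1]]


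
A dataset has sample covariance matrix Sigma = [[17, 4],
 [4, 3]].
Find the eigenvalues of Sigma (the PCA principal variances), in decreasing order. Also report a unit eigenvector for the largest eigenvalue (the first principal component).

Step 1 — characteristic polynomial of 2×2 Sigma:
  det(Sigma - λI) = λ² - trace · λ + det = 0.
  trace = 17 + 3 = 20, det = 17·3 - (4)² = 35.
Step 2 — discriminant:
  Δ = trace² - 4·det = 400 - 140 = 260.
Step 3 — eigenvalues:
  λ = (trace ± √Δ)/2 = (20 ± 16.1245)/2,
  λ_1 = 18.0623,  λ_2 = 1.9377.

Step 4 — unit eigenvector for λ_1: solve (Sigma - λ_1 I)v = 0. First row:
  (17 - 18.0623)·v_x + (4)·v_y = 0, i.e. (-1.0623)·v_x + (4)·v_y = 0,
  so v ∝ (b, λ_1 - a) = (4, 1.0623) = u.
  ||u|| = √((4)² + (1.0623)²) = √(17.1284) ≈ 4.1386,
  v_1 = u/||u|| ≈ (0.9665, 0.2567) (||v_1|| = 1).

λ_1 = 18.0623,  λ_2 = 1.9377;  v_1 ≈ (0.9665, 0.2567)
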